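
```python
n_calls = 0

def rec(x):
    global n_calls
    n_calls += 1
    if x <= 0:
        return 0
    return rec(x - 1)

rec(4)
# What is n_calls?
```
Call trace:
rec(x=4)
  rec(x=3)
    rec(x=2)
      rec(x=1)
        rec(x=0)
        -> return 0
      -> return 0
    -> return 0
  -> return 0
-> return 0

n_calls is incremented once per call. rec is entered once for each x = 4, 3, 2, 1, 0 (the x <= 0 call returns without recursing), i.e. 4 + 1 calls.
n_calls = 5

Final answer: 5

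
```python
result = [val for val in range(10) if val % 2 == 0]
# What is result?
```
Trace:
  val=0
  val=1
  val=2
  val=3
  val=4
  val=5
  val=6
  val=7
  val=8
  val=9
  result=[0, 2, 4, 6, 8]

Final answer: [0, 2, 4, 6, 8]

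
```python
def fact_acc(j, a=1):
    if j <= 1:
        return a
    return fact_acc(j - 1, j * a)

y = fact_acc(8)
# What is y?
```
Call trace:
fact_acc(j=8, a=1)
  fact_acc(j=7, a=8)
    fact_acc(j=6, a=56)
      fact_acc(j=5, a=336)
        fact_acc(j=4, a=1680)
          fact_acc(j=3, a=6720)
            fact_acc(j=2, a=20160)
              fact_acc(j=1, a=40320)
              -> return 40320
            -> return 40320
          -> return 40320
        -> return 40320
      -> return 40320
    -> return 40320
  -> return 40320
-> return 40320

Final answer: 40320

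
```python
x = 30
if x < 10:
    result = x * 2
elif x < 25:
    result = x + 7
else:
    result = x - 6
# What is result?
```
Trace:
  x=30
  x=30, result=24

Final answer: 24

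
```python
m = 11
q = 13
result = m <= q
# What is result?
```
Trace:
  m=11
  m=11, q=13
  m=11, q=13, result=True

Final answer: True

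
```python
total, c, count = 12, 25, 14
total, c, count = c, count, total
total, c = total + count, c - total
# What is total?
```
Trace:
  total=12, c=25, count=14
  total=25, c=14, count=12
  total=37, c=-11, count=12

Final answer: 37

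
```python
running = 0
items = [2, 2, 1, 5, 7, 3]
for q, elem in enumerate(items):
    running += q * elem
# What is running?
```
Trace:
  running=0
  running=0, q=0, elem=2
  running=2, q=1, elem=2
  running=4, q=2, elem=1
  running=19, q=3, elem=5
  running=47, q=4, elem=7
  running=62, q=5, elem=3

Final answer: 62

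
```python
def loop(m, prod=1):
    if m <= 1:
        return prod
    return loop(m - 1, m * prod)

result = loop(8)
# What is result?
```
Call trace:
loop(m=8, prod=1)
  loop(m=7, prod=8)
    loop(m=6, prod=56)
      loop(m=5, prod=336)
        loop(m=4, prod=1680)
          loop(m=3, prod=6720)
            loop(m=2, prod=20160)
              loop(m=1, prod=40320)
              -> return 40320
            -> return 40320
          -> return 40320
        -> return 40320
      -> return 40320
    -> return 40320
  -> return 40320
-> return 40320

Final answer: 40320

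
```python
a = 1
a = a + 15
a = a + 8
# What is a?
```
Trace:
  a=1
  a=16
  a=24

Final answer: 24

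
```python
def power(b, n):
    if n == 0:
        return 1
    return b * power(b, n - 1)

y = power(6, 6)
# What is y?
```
Call trace:
power(b=6, n=6)
  power(b=6, n=5)
    power(b=6, n=4)
      power(b=6, n=3)
        power(b=6, n=2)
          power(b=6, n=1)
            power(b=6, n=0)
            -> return 1
          -> return 6
        -> return 36
      -> return 216
    -> return 1296
  -> return 7776
-> return 46656

Final answer: 46656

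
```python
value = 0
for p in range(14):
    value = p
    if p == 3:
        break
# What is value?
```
Trace:
  value=0
  value=0, p=0
  value=1, p=1
  value=2, p=2
  value=3, p=3

Final answer: 3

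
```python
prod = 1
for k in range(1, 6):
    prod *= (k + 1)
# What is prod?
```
Trace:
  prod=1
  prod=2, k=1
  prod=6, k=2
  prod=24, k=3
  prod=120, k=4
  prod=720, k=5

Final answer: 720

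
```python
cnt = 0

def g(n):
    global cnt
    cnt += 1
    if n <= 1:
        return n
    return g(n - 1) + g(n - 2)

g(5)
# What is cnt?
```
Call trace (a repeated sub-call is expanded the first time; later identical calls just restate its return value):
g(n=5)
  g(n=4)
    g(n=3)
      g(n=2)
        g(n=1)
        -> return 1
        g(n=0)
        -> return 0
      -> return 1
      g(n=1)
      -> return 1
    -> return 2
    g(n=2) -> return 1  (same call as traced above)
  -> return 3
  g(n=3) -> return 2  (same call as traced above)
-> return 5

cnt is incremented once per call, so count the calls in each subtree. Let C(n) = number of calls made by g(n).
C(0) = C(1) = 1 (base case, no recursion); C(n) = 1 + C(n - 1) + C(n - 2) otherwise.
C(2) = 1 + C(1) + C(0) = 1 + 1 + 1 = 3
C(3) = 1 + C(2) + C(1) = 1 + 3 + 1 = 5
C(4) = 1 + C(3) + C(2) = 1 + 5 + 3 = 9
C(5) = 1 + C(4) + C(3) = 1 + 9 + 5 = 15
cnt = C(5) = 15

Final answer: 15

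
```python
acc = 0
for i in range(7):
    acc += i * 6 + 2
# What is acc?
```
Trace:
  acc=0
  acc=2, i=0
  acc=10, i=1
  acc=24, i=2
  acc=44, i=3
  acc=70, i=4
  acc=102, i=5
  acc=140, i=6

Final answer: 140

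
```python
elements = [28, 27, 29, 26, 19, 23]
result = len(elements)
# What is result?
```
Trace:
  elements=[28, 27, 29, 26, 19, 23]
  elements=[28, 27, 29, 26, 19, 23], result=6

Final answer: 6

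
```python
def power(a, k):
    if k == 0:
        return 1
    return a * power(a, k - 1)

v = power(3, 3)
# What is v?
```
Call trace:
power(a=3, k=3)
  power(a=3, k=2)
    power(a=3, k=1)
      power(a=3, k=0)
      -> return 1
    -> return 3
  -> return 9
-> return 27

Final answer: 27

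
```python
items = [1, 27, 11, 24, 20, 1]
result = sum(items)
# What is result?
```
Trace:
  items=[1, 27, 11, 24, 20, 1]
  items=[1, 27, 11, 24, 20, 1], result=84

Final answer: 84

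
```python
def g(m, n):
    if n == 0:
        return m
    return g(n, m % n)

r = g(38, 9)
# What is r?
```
Call trace:
g(m=38, n=9)
  g(m=9, n=2)
    g(m=2, n=1)
      g(m=1, n=0)
      -> return 1
    -> return 1
  -> return 1
-> return 1

Final answer: 1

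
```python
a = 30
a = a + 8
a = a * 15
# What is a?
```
Trace:
  a=30
  a=38
  a=570

Final answer: 570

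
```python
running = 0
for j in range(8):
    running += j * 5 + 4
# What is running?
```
Trace:
  running=0
  running=4, j=0
  running=13, j=1
  running=27, j=2
  running=46, j=3
  running=70, j=4
  running=99, j=5
  running=133, j=6
  running=172, j=7

Final answer: 172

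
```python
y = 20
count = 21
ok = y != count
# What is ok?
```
Trace:
  y=20
  y=20, count=21
  y=20, count=21, ok=True

Final answer: True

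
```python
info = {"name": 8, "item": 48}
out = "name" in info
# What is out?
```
Trace:
  info={'name': 8, 'item': 48}
  info={'name': 8, 'item': 48}, out=True

Final answer: True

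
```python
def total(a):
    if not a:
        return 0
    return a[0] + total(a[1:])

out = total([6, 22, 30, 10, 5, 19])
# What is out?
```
Call trace:
total(a=[6, 22, 30, 10, 5, 19])
  total(a=[22, 30, 10, 5, 19])
    total(a=[30, 10, 5, 19])
      total(a=[10, 5, 19])
        total(a=[5, 19])
          total(a=[19])
            total(a=[])
            -> return 0
          -> return 19
        -> return 24
      -> return 34
    -> return 64
  -> return 86
-> return 92

Final answer: 92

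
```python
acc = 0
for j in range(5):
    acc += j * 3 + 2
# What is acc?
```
Trace:
  acc=0
  acc=2, j=0
  acc=7, j=1
  acc=15, j=2
  acc=26, j=3
  acc=40, j=4

Final answer: 40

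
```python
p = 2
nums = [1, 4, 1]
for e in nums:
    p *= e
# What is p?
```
Trace:
  p=2
  p=2, e=1
  p=8, e=4
  p=8, e=1

Final answer: 8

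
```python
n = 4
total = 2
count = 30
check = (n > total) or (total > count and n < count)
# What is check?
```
Trace:
  n=4
  n=4, total=2
  n=4, total=2, count=30
  n=4, total=2, count=30, check=True

Final answer: True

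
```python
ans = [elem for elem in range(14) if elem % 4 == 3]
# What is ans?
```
Trace:
  elem=0
  elem=1
  elem=2
  elem=3
  elem=4
  elem=5
  elem=6
  elem=7
  elem=8
  elem=9
  elem=10
  elem=11
  elem=12
  elem=13
  ans=[3, 7, 11]

Final answer: [3, 7, 11]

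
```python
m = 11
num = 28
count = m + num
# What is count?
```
Trace:
  m=11
  m=11, num=28
  m=11, num=28, count=39

Final answer: 39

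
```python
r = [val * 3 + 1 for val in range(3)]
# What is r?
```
Trace:
  val=0
  val=1
  val=2
  r=[1, 4, 7]

Final answer: [1, 4, 7]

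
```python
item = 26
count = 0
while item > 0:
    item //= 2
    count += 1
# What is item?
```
Trace:
  item=26
  item=26, count=0
  item=13, count=1
  item=6, count=2
  item=3, count=3
  item=1, count=4
  item=0, count=5

Final answer: 0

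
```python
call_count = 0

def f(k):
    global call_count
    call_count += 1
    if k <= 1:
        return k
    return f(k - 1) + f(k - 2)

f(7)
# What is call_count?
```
Call trace (a repeated sub-call is expanded the first time; later identical calls just restate its return value):
f(k=7)
  f(k=6)
    f(k=5)
      f(k=4)
        f(k=3)
          f(k=2)
            f(k=1)
            -> return 1
            f(k=0)
            -> return 0
          -> return 1
          f(k=1)
          -> return 1
        -> return 2
        f(k=2) -> return 1  (same call as traced above)
      -> return 3
      f(k=3) -> return 2  (same call as traced above)
    -> return 5
    f(k=4) -> return 3  (same call as traced above)
  -> return 8
  f(k=5) -> return 5  (same call as traced above)
-> return 13

call_count is incremented once per call, so count the calls in each subtree. Let C(k) = number of calls made by f(k).
C(0) = C(1) = 1 (base case, no recursion); C(k) = 1 + C(k - 1) + C(k - 2) otherwise.
C(2) = 1 + C(1) + C(0) = 1 + 1 + 1 = 3
C(3) = 1 + C(2) + C(1) = 1 + 3 + 1 = 5
C(4) = 1 + C(3) + C(2) = 1 + 5 + 3 = 9
C(5) = 1 + C(4) + C(3) = 1 + 9 + 5 = 15
C(6) = 1 + C(5) + C(4) = 1 + 15 + 9 = 25
C(7) = 1 + C(6) + C(5) = 1 + 25 + 15 = 41
call_count = C(7) = 41

Final answer: 41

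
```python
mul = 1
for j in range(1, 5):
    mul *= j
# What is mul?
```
Trace:
  mul=1
  mul=1, j=1
  mul=2, j=2
  mul=6, j=3
  mul=24, j=4

Final answer: 24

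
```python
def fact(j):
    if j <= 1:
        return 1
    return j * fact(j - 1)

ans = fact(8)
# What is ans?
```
Call trace:
fact(j=8)
  fact(j=7)
    fact(j=6)
      fact(j=5)
        fact(j=4)
          fact(j=3)
            fact(j=2)
              fact(j=1)
              -> return 1
            -> return 2
          -> return 6
        -> return 24
      -> return 120
    -> return 720
  -> return 5040
-> return 40320

Final answer: 40320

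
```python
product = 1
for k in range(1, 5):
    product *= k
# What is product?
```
Trace:
  product=1
  product=1, k=1
  product=2, k=2
  product=6, k=3
  product=24, k=4

Final answer: 24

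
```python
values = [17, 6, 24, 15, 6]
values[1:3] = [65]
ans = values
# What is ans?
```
Trace:
  values=[17, 6, 24, 15, 6]
  values=[17, 65, 15, 6]
  values=[17, 65, 15, 6], ans=[17, 65, 15, 6]

Final answer: [17, 65, 15, 6]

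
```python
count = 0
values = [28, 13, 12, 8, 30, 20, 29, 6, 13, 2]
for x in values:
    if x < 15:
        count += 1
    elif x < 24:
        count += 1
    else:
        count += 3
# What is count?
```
Trace:
  count=0
  count=3, x=28
  count=4, x=13
  count=5, x=12
  count=6, x=8
  count=9, x=30
  count=10, x=20
  count=13, x=29
  count=14, x=6
  count=15, x=13
  count=16, x=2

Final answer: 16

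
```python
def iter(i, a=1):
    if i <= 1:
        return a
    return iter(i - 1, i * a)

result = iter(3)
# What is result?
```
Call trace:
iter(i=3, a=1)
  iter(i=2, a=3)
    iter(i=1, a=6)
    -> return 6
  -> return 6
-> return 6

Final answer: 6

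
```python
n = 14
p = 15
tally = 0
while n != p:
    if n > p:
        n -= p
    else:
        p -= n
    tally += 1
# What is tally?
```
Trace:
  n=14
  n=14, p=15
  n=14, p=15, tally=0
  n=14, p=1, tally=1
  n=13, p=1, tally=2
  n=12, p=1, tally=3
  n=11, p=1, tally=4
  n=10, p=1, tally=5
  n=9, p=1, tally=6
  n=8, p=1, tally=7
  n=7, p=1, tally=8
  n=6, p=1, tally=9
  n=5, p=1, tally=10
  n=4, p=1, tally=11
  n=3, p=1, tally=12
  n=2, p=1, tally=13
  n=1, p=1, tally=14

Final answer: 14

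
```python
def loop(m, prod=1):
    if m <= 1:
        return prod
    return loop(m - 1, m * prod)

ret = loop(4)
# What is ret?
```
Call trace:
loop(m=4, prod=1)
  loop(m=3, prod=4)
    loop(m=2, prod=12)
      loop(m=1, prod=24)
      -> return 24
    -> return 24
  -> return 24
-> return 24

Final answer: 24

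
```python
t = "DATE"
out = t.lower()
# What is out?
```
Trace:
  t='DATE'
  t='DATE', out='date'

Final answer: 'date'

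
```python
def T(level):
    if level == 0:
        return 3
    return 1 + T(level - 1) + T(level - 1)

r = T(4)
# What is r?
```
Call trace (a repeated sub-call is expanded the first time; later identical calls just restate its return value):
T(level=4)
  T(level=3)
    T(level=2)
      T(level=1)
        T(level=0)
        -> return 3
        T(level=0)
        -> return 3
      -> return 7
      T(level=1) -> return 7  (same call as traced above)
    -> return 15
    T(level=2) -> return 15  (same call as traced above)
  -> return 31
  T(level=3) -> return 31  (same call as traced above)
-> return 63

Final answer: 63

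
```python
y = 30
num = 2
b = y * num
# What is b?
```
Trace:
  y=30
  y=30, num=2
  y=30, num=2, b=60

Final answer: 60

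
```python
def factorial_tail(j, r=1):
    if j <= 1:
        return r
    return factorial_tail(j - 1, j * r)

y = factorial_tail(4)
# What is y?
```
Call trace:
factorial_tail(j=4, r=1)
  factorial_tail(j=3, r=4)
    factorial_tail(j=2, r=12)
      factorial_tail(j=1, r=24)
      -> return 24
    -> return 24
  -> return 24
-> return 24

Final answer: 24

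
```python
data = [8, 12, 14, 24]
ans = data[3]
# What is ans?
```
Trace:
  data=[8, 12, 14, 24]
  data=[8, 12, 14, 24], ans=24

Final answer: 24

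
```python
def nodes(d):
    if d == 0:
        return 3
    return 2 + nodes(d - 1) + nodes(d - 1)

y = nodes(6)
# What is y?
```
Call trace (a repeated sub-call is expanded the first time; later identical calls just restate its return value):
nodes(d=6)
  nodes(d=5)
    nodes(d=4)
      nodes(d=3)
        nodes(d=2)
          nodes(d=1)
            nodes(d=0)
            -> return 3
            nodes(d=0)
            -> return 3
          -> return 8
          nodes(d=1) -> return 8  (same call as traced above)
        -> return 18
        nodes(d=2) -> return 18  (same call as traced above)
      -> return 38
      nodes(d=3) -> return 38  (same call as traced above)
    -> return 78
    nodes(d=4) -> return 78  (same call as traced above)
  -> return 158
  nodes(d=5) -> return 158  (same call as traced above)
-> return 318

Final answer: 318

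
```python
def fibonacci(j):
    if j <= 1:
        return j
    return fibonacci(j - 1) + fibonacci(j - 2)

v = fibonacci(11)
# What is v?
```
Call trace (a repeated sub-call is expanded the first time; later identical calls just restate its return value):
fibonacci(j=11)
  fibonacci(j=10)
    fibonacci(j=9)
      fibonacci(j=8)
        fibonacci(j=7)
          fibonacci(j=6)
            fibonacci(j=5)
              fibonacci(j=4)
                fibonacci(j=3)
                  fibonacci(j=2)
                    fibonacci(j=1)
                    -> return 1
                    fibonacci(j=0)
                    -> return 0
                  -> return 1
                  fibonacci(j=1)
                  -> return 1
                -> return 2
                fibonacci(j=2) -> return 1  (same call as traced above)
              -> return 3
              fibonacci(j=3) -> return 2  (same call as traced above)
            -> return 5
            fibonacci(j=4) -> return 3  (same call as traced above)
          -> return 8
          fibonacci(j=5) -> return 5  (same call as traced above)
        -> return 13
        fibonacci(j=6) -> return 8  (same call as traced above)
      -> return 21
      fibonacci(j=7) -> return 13  (same call as traced above)
    -> return 34
    fibonacci(j=8) -> return 21  (same call as traced above)
  -> return 55
  fibonacci(j=9) -> return 34  (same call as traced above)
-> return 89

Final answer: 89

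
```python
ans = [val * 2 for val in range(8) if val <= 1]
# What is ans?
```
Trace:
  val=0
  val=1
  val=2
  val=3
  val=4
  val=5
  val=6
  val=7
  ans=[0, 2]

Final answer: [0, 2]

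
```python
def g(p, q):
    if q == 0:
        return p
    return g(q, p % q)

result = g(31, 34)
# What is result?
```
Call trace:
g(p=31, q=34)
  g(p=34, q=31)
    g(p=31, q=3)
      g(p=3, q=1)
        g(p=1, q=0)
        -> return 1
      -> return 1
    -> return 1
  -> return 1
-> return 1

Final answer: 1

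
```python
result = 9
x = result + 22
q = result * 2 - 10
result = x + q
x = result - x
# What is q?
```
Trace:
  result=9
  result=9, x=31
  result=9, x=31, q=8
  result=39, x=31, q=8
  result=39, x=8, q=8

Final answer: 8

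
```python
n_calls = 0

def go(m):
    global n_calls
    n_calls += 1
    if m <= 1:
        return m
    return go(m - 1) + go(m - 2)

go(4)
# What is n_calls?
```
Call trace (a repeated sub-call is expanded the first time; later identical calls just restate its return value):
go(m=4)
  go(m=3)
    go(m=2)
      go(m=1)
      -> return 1
      go(m=0)
      -> return 0
    -> return 1
    go(m=1)
    -> return 1
  -> return 2
  go(m=2) -> return 1  (same call as traced above)
-> return 3

n_calls is incremented once per call, so count the calls in each subtree. Let C(m) = number of calls made by go(m).
C(0) = C(1) = 1 (base case, no recursion); C(m) = 1 + C(m - 1) + C(m - 2) otherwise.
C(2) = 1 + C(1) + C(0) = 1 + 1 + 1 = 3
C(3) = 1 + C(2) + C(1) = 1 + 3 + 1 = 5
C(4) = 1 + C(3) + C(2) = 1 + 5 + 3 = 9
n_calls = C(4) = 9

Final answer: 9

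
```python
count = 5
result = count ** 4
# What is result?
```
Trace:
  count=5
  count=5, result=625

Final answer: 625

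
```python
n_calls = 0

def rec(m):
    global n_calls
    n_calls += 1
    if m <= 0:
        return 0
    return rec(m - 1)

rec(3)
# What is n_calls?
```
Call trace:
rec(m=3)
  rec(m=2)
    rec(m=1)
      rec(m=0)
      -> return 0
    -> return 0
  -> return 0
-> return 0

n_calls is incremented once per call. rec is entered once for each m = 3, 2, 1, 0 (the m <= 0 call returns without recursing), i.e. 3 + 1 calls.
n_calls = 4

Final answer: 4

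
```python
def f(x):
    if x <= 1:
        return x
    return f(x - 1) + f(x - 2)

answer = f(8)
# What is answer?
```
Call trace (a repeated sub-call is expanded the first time; later identical calls just restate its return value):
f(x=8)
  f(x=7)
    f(x=6)
      f(x=5)
        f(x=4)
          f(x=3)
            f(x=2)
              f(x=1)
              -> return 1
              f(x=0)
              -> return 0
            -> return 1
            f(x=1)
            -> return 1
          -> return 2
          f(x=2) -> return 1  (same call as traced above)
        -> return 3
        f(x=3) -> return 2  (same call as traced above)
      -> return 5
      f(x=4) -> return 3  (same call as traced above)
    -> return 8
    f(x=5) -> return 5  (same call as traced above)
  -> return 13
  f(x=6) -> return 8  (same call as traced above)
-> return 21

Final answer: 21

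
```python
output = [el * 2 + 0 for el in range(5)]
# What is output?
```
Trace:
  el=0
  el=1
  el=2
  el=3
  el=4
  output=[0, 2, 4, 6, 8]

Final answer: [0, 2, 4, 6, 8]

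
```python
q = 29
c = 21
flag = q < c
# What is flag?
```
Trace:
  q=29
  q=29, c=21
  q=29, c=21, flag=False

Final answer: False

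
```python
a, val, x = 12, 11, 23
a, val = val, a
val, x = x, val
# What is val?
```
Trace:
  a=12, val=11, x=23
  a=11, val=12, x=23
  a=11, val=23, x=12

Final answer: 23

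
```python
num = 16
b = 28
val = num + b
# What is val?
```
Trace:
  num=16
  num=16, b=28
  num=16, b=28, val=44

Final answer: 44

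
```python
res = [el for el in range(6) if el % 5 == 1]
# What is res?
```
Trace:
  el=0
  el=1
  el=2
  el=3
  el=4
  el=5
  res=[1]

Final answer: [1]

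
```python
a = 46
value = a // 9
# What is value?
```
Trace:
  a=46
  a=46, value=5

Final answer: 5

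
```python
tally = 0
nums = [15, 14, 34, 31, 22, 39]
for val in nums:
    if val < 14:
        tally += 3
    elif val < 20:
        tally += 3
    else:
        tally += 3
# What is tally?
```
Trace:
  tally=0
  tally=3, val=15
  tally=6, val=14
  tally=9, val=34
  tally=12, val=31
  tally=15, val=22
  tally=18, val=39

Final answer: 18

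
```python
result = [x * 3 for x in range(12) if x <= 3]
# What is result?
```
Trace:
  x=0
  x=1
  x=2
  x=3
  x=4
  x=5
  x=6
  x=7
  x=8
  x=9
  x=10
  x=11
  result=[0, 3, 6, 9]

Final answer: [0, 3, 6, 9]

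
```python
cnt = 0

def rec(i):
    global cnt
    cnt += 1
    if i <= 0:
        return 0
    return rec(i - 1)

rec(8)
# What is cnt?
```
Call trace:
rec(i=8)
  rec(i=7)
    rec(i=6)
      rec(i=5)
        rec(i=4)
          rec(i=3)
            rec(i=2)
              rec(i=1)
                rec(i=0)
                -> return 0
              -> return 0
            -> return 0
          -> return 0
        -> return 0
      -> return 0
    -> return 0
  -> return 0
-> return 0

cnt is incremented once per call. rec is entered once for each i = 8, 7, 6, 5, 4, 3, 2, 1, 0 (the i <= 0 call returns without recursing), i.e. 8 + 1 calls.
cnt = 9

Final answer: 9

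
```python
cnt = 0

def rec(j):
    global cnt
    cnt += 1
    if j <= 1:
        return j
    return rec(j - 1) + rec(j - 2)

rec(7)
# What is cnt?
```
Call trace (a repeated sub-call is expanded the first time; later identical calls just restate its return value):
rec(j=7)
  rec(j=6)
    rec(j=5)
      rec(j=4)
        rec(j=3)
          rec(j=2)
            rec(j=1)
            -> return 1
            rec(j=0)
            -> return 0
          -> return 1
          rec(j=1)
          -> return 1
        -> return 2
        rec(j=2) -> return 1  (same call as traced above)
      -> return 3
      rec(j=3) -> return 2  (same call as traced above)
    -> return 5
    rec(j=4) -> return 3  (same call as traced above)
  -> return 8
  rec(j=5) -> return 5  (same call as traced above)
-> return 13

cnt is incremented once per call, so count the calls in each subtree. Let C(j) = number of calls made by rec(j).
C(0) = C(1) = 1 (base case, no recursion); C(j) = 1 + C(j - 1) + C(j - 2) otherwise.
C(2) = 1 + C(1) + C(0) = 1 + 1 + 1 = 3
C(3) = 1 + C(2) + C(1) = 1 + 3 + 1 = 5
C(4) = 1 + C(3) + C(2) = 1 + 5 + 3 = 9
C(5) = 1 + C(4) + C(3) = 1 + 9 + 5 = 15
C(6) = 1 + C(5) + C(4) = 1 + 15 + 9 = 25
C(7) = 1 + C(6) + C(5) = 1 + 25 + 15 = 41
cnt = C(7) = 41

Final answer: 41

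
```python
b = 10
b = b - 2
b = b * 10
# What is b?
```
Trace:
  b=10
  b=8
  b=80

Final answer: 80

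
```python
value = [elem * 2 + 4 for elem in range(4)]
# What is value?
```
Trace:
  elem=0
  elem=1
  elem=2
  elem=3
  value=[4, 6, 8, 10]

Final answer: [4, 6, 8, 10]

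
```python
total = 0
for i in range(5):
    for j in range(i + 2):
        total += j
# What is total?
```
Trace:
  total=0
  total=0, i=0, j=0
  total=1, i=0, j=1
  total=1, i=1, j=0
  total=2, i=1, j=1
  total=4, i=1, j=2
  total=4, i=2, j=0
  total=5, i=2, j=1
  total=7, i=2, j=2
  total=10, i=2, j=3
  total=10, i=3, j=0
  total=11, i=3, j=1
  total=13, i=3, j=2
  total=16, i=3, j=3
  total=20, i=3, j=4
  total=20, i=4, j=0
  total=21, i=4, j=1
  total=23, i=4, j=2
  total=26, i=4, j=3
  total=30, i=4, j=4
  total=35, i=4, j=5

Final answer: 35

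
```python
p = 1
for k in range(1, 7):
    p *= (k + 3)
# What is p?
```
Trace:
  p=1
  p=4, k=1
  p=20, k=2
  p=120, k=3
  p=840, k=4
  p=6720, k=5
  p=60480, k=6

Final answer: 60480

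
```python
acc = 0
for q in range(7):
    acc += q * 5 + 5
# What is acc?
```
Trace:
  acc=0
  acc=5, q=0
  acc=15, q=1
  acc=30, q=2
  acc=50, q=3
  acc=75, q=4
  acc=105, q=5
  acc=140, q=6

Final answer: 140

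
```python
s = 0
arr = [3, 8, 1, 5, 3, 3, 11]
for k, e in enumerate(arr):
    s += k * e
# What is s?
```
Trace:
  s=0
  s=0, k=0, e=3
  s=8, k=1, e=8
  s=10, k=2, e=1
  s=25, k=3, e=5
  s=37, k=4, e=3
  s=52, k=5, e=3
  s=118, k=6, e=11

Final answer: 118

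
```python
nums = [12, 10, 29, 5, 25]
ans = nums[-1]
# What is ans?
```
Trace:
  nums=[12, 10, 29, 5, 25]
  nums=[12, 10, 29, 5, 25], ans=25

Final answer: 25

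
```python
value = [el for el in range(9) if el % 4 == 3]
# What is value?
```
Trace:
  el=0
  el=1
  el=2
  el=3
  el=4
  el=5
  el=6
  el=7
  el=8
  value=[3, 7]

Final answer: [3, 7]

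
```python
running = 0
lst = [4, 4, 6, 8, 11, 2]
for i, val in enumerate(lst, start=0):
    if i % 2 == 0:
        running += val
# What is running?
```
Trace:
  running=0
  running=4, i=0, val=4
  running=4, i=1, val=4
  running=10, i=2, val=6
  running=10, i=3, val=8
  running=21, i=4, val=11
  running=21, i=5, val=2

Final answer: 21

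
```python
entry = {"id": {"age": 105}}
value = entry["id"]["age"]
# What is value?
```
Trace:
  entry={'id': {'age': 105}}
  entry={'id': {'age': 105}}, value=105

Final answer: 105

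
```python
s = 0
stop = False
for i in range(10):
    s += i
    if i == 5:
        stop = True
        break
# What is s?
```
Trace:
  s=0
  s=0, stop=False
  s=0, stop=False, i=0
  s=1, stop=False, i=1
  s=3, stop=False, i=2
  s=6, stop=False, i=3
  s=10, stop=False, i=4
  s=15, stop=True, i=5

Final answer: 15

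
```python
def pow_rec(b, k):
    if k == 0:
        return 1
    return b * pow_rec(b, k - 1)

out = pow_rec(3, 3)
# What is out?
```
Call trace:
pow_rec(b=3, k=3)
  pow_rec(b=3, k=2)
    pow_rec(b=3, k=1)
      pow_rec(b=3, k=0)
      -> return 1
    -> return 3
  -> return 9
-> return 27

Final answer: 27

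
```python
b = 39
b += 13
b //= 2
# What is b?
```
Trace:
  b=39
  b=52
  b=26

Final answer: 26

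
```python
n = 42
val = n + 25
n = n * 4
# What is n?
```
Trace:
  n=42
  n=42, val=67
  n=168, val=67

Final answer: 168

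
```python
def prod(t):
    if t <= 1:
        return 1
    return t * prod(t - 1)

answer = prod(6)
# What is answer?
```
Call trace:
prod(t=6)
  prod(t=5)
    prod(t=4)
      prod(t=3)
        prod(t=2)
          prod(t=1)
          -> return 1
        -> return 2
      -> return 6
    -> return 24
  -> return 120
-> return 720

Final answer: 720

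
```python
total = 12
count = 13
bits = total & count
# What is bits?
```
Trace:
  total=12
  total=12, count=13
  total=12, count=13, bits=12

Final answer: 12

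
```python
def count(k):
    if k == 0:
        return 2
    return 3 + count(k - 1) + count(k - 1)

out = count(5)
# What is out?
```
Call trace (a repeated sub-call is expanded the first time; later identical calls just restate its return value):
count(k=5)
  count(k=4)
    count(k=3)
      count(k=2)
        count(k=1)
          count(k=0)
          -> return 2
          count(k=0)
          -> return 2
        -> return 7
        count(k=1) -> return 7  (same call as traced above)
      -> return 17
      count(k=2) -> return 17  (same call as traced above)
    -> return 37
    count(k=3) -> return 37  (same call as traced above)
  -> return 77
  count(k=4) -> return 77  (same call as traced above)
-> return 157

Final answer: 157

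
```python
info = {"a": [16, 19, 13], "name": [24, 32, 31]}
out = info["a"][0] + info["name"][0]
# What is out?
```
Trace:
  info={'a': [16, 19, 13], 'name': [24, 32, 31]}
  info={'a': [16, 19, 13], 'name': [24, 32, 31]}, out=40

Final answer: 40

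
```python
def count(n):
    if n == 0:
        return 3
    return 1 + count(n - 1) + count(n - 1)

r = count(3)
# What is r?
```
Call trace (a repeated sub-call is expanded the first time; later identical calls just restate its return value):
count(n=3)
  count(n=2)
    count(n=1)
      count(n=0)
      -> return 3
      count(n=0)
      -> return 3
    -> return 7
    count(n=1) -> return 7  (same call as traced above)
  -> return 15
  count(n=2) -> return 15  (same call as traced above)
-> return 31

Final answer: 31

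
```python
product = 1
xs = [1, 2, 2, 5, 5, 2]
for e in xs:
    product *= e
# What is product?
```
Trace:
  product=1
  product=1, e=1
  product=2, e=2
  product=4, e=2
  product=20, e=5
  product=100, e=5
  product=200, e=2

Final answer: 200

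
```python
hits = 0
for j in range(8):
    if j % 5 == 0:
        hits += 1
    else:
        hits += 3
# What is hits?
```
Trace:
  hits=0
  hits=1, j=0
  hits=4, j=1
  hits=7, j=2
  hits=10, j=3
  hits=13, j=4
  hits=14, j=5
  hits=17, j=6
  hits=20, j=7

Final answer: 20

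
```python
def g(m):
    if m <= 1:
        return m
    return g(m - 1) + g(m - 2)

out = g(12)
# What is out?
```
Call trace (a repeated sub-call is expanded the first time; later identical calls just restate its return value):
g(m=12)
  g(m=11)
    g(m=10)
      g(m=9)
        g(m=8)
          g(m=7)
            g(m=6)
              g(m=5)
                g(m=4)
                  g(m=3)
                    g(m=2)
                      g(m=1)
                      -> return 1
                      g(m=0)
                      -> return 0
                    -> return 1
                    g(m=1)
                    -> return 1
                  -> return 2
                  g(m=2) -> return 1  (same call as traced above)
                -> return 3
                g(m=3) -> return 2  (same call as traced above)
              -> return 5
              g(m=4) -> return 3  (same call as traced above)
            -> return 8
            g(m=5) -> return 5  (same call as traced above)
          -> return 13
          g(m=6) -> return 8  (same call as traced above)
        -> return 21
        g(m=7) -> return 13  (same call as traced above)
      -> return 34
      g(m=8) -> return 21  (same call as traced above)
    -> return 55
    g(m=9) -> return 34  (same call as traced above)
  -> return 89
  g(m=10) -> return 55  (same call as traced above)
-> return 144

Final answer: 144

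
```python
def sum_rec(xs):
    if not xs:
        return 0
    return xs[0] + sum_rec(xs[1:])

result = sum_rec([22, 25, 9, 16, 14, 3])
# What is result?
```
Call trace:
sum_rec(xs=[22, 25, 9, 16, 14, 3])
  sum_rec(xs=[25, 9, 16, 14, 3])
    sum_rec(xs=[9, 16, 14, 3])
      sum_rec(xs=[16, 14, 3])
        sum_rec(xs=[14, 3])
          sum_rec(xs=[3])
            sum_rec(xs=[])
            -> return 0
          -> return 3
        -> return 17
      -> return 33
    -> return 42
  -> return 67
-> return 89

Final answer: 89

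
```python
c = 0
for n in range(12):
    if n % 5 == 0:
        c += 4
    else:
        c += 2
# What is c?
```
Trace:
  c=0
  c=4, n=0
  c=6, n=1
  c=8, n=2
  c=10, n=3
  c=12, n=4
  c=16, n=5
  c=18, n=6
  c=20, n=7
  c=22, n=8
  c=24, n=9
  c=28, n=10
  c=30, n=11

Final answer: 30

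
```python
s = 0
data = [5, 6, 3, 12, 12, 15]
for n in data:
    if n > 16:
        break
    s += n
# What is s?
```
Trace:
  s=0
  s=5, n=5
  s=11, n=6
  s=14, n=3
  s=26, n=12
  s=38, n=12
  s=53, n=15

Final answer: 53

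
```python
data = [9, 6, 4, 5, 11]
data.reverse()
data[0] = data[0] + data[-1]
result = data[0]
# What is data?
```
Trace:
  data=[9, 6, 4, 5, 11]
  data=[11, 5, 4, 6, 9]
  data=[20, 5, 4, 6, 9]
  data=[20, 5, 4, 6, 9], result=20

Final answer: [20, 5, 4, 6, 9]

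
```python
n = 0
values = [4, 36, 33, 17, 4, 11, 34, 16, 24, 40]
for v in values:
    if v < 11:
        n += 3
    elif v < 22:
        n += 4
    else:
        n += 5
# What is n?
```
Trace:
  n=0
  n=3, v=4
  n=8, v=36
  n=13, v=33
  n=17, v=17
  n=20, v=4
  n=24, v=11
  n=29, v=34
  n=33, v=16
  n=38, v=24
  n=43, v=40

Final answer: 43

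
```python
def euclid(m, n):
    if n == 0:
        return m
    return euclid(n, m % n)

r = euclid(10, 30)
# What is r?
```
Call trace:
euclid(m=10, n=30)
  euclid(m=30, n=10)
    euclid(m=10, n=0)
    -> return 10
  -> return 10
-> return 10

Final answer: 10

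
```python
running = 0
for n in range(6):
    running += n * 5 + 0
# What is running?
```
Trace:
  running=0
  running=0, n=0
  running=5, n=1
  running=15, n=2
  running=30, n=3
  running=50, n=4
  running=75, n=5

Final answer: 75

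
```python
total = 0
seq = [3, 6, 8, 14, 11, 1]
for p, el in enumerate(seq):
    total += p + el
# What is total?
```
Trace:
  total=0
  total=3, p=0, el=3
  total=10, p=1, el=6
  total=20, p=2, el=8
  total=37, p=3, el=14
  total=52, p=4, el=11
  total=58, p=5, el=1

Final answer: 58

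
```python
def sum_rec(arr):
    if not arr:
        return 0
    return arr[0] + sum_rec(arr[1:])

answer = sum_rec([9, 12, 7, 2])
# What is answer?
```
Call trace:
sum_rec(arr=[9, 12, 7, 2])
  sum_rec(arr=[12, 7, 2])
    sum_rec(arr=[7, 2])
      sum_rec(arr=[2])
        sum_rec(arr=[])
        -> return 0
      -> return 2
    -> return 9
  -> return 21
-> return 30

Final answer: 30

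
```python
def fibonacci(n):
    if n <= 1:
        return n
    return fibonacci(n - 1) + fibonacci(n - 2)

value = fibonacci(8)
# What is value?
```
Call trace (a repeated sub-call is expanded the first time; later identical calls just restate its return value):
fibonacci(n=8)
  fibonacci(n=7)
    fibonacci(n=6)
      fibonacci(n=5)
        fibonacci(n=4)
          fibonacci(n=3)
            fibonacci(n=2)
              fibonacci(n=1)
              -> return 1
              fibonacci(n=0)
              -> return 0
            -> return 1
            fibonacci(n=1)
            -> return 1
          -> return 2
          fibonacci(n=2) -> return 1  (same call as traced above)
        -> return 3
        fibonacci(n=3) -> return 2  (same call as traced above)
      -> return 5
      fibonacci(n=4) -> return 3  (same call as traced above)
    -> return 8
    fibonacci(n=5) -> return 5  (same call as traced above)
  -> return 13
  fibonacci(n=6) -> return 8  (same call as traced above)
-> return 21

Final answer: 21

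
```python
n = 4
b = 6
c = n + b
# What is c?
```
Trace:
  n=4
  n=4, b=6
  n=4, b=6, c=10

Final answer: 10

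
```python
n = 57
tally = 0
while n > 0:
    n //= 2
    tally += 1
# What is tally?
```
Trace:
  n=57
  n=57, tally=0
  n=28, tally=1
  n=14, tally=2
  n=7, tally=3
  n=3, tally=4
  n=1, tally=5
  n=0, tally=6

Final answer: 6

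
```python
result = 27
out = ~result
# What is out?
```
Trace:
  result=27
  result=27, out=-28

Final answer: -28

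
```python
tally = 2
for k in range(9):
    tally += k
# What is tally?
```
Trace:
  tally=2
  tally=2, k=0
  tally=3, k=1
  tally=5, k=2
  tally=8, k=3
  tally=12, k=4
  tally=17, k=5
  tally=23, k=6
  tally=30, k=7
  tally=38, k=8

Final answer: 38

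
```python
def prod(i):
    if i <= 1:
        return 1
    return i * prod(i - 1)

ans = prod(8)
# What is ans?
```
Call trace:
prod(i=8)
  prod(i=7)
    prod(i=6)
      prod(i=5)
        prod(i=4)
          prod(i=3)
            prod(i=2)
              prod(i=1)
              -> return 1
            -> return 2
          -> return 6
        -> return 24
      -> return 120
    -> return 720
  -> return 5040
-> return 40320

Final answer: 40320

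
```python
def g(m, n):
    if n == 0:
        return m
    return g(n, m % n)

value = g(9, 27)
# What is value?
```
Call trace:
g(m=9, n=27)
  g(m=27, n=9)
    g(m=9, n=0)
    -> return 9
  -> return 9
-> return 9

Final answer: 9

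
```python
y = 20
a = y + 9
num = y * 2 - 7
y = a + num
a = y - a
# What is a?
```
Trace:
  y=20
  y=20, a=29
  y=20, a=29, num=33
  y=62, a=29, num=33
  y=62, a=33, num=33

Final answer: 33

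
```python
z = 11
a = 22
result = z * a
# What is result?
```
Trace:
  z=11
  z=11, a=22
  z=11, a=22, result=242

Final answer: 242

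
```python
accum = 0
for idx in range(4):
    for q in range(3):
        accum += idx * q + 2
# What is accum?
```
Trace:
  accum=0
  accum=2, idx=0, q=0
  accum=4, idx=0, q=1
  accum=6, idx=0, q=2
  accum=8, idx=1, q=0
  accum=11, idx=1, q=1
  accum=15, idx=1, q=2
  accum=17, idx=2, q=0
  accum=21, idx=2, q=1
  accum=27, idx=2, q=2
  accum=29, idx=3, q=0
  accum=34, idx=3, q=1
  accum=42, idx=3, q=2

Final answer: 42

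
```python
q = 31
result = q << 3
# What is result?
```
Trace:
  q=31
  q=31, result=248

Final answer: 248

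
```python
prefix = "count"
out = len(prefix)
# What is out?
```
Trace:
  prefix='count'
  prefix='count', out=5

Final answer: 5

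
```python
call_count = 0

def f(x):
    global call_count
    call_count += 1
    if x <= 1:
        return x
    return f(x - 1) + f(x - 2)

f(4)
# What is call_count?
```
Call trace (a repeated sub-call is expanded the first time; later identical calls just restate its return value):
f(x=4)
  f(x=3)
    f(x=2)
      f(x=1)
      -> return 1
      f(x=0)
      -> return 0
    -> return 1
    f(x=1)
    -> return 1
  -> return 2
  f(x=2) -> return 1  (same call as traced above)
-> return 3

call_count is incremented once per call, so count the calls in each subtree. Let C(x) = number of calls made by f(x).
C(0) = C(1) = 1 (base case, no recursion); C(x) = 1 + C(x - 1) + C(x - 2) otherwise.
C(2) = 1 + C(1) + C(0) = 1 + 1 + 1 = 3
C(3) = 1 + C(2) + C(1) = 1 + 3 + 1 = 5
C(4) = 1 + C(3) + C(2) = 1 + 5 + 3 = 9
call_count = C(4) = 9

Final answer: 9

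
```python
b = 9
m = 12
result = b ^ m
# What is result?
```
Trace:
  b=9
  b=9, m=12
  b=9, m=12, result=5

Final answer: 5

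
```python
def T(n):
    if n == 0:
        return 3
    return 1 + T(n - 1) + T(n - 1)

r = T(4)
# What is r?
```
Call trace (a repeated sub-call is expanded the first time; later identical calls just restate its return value):
T(n=4)
  T(n=3)
    T(n=2)
      T(n=1)
        T(n=0)
        -> return 3
        T(n=0)
        -> return 3
      -> return 7
      T(n=1) -> return 7  (same call as traced above)
    -> return 15
    T(n=2) -> return 15  (same call as traced above)
  -> return 31
  T(n=3) -> return 31  (same call as traced above)
-> return 63

Final answer: 63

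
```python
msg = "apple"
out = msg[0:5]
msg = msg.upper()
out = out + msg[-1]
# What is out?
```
Trace:
  msg='apple'
  msg='apple', out='apple'
  msg='APPLE', out='apple'
  msg='APPLE', out='appleE'

Final answer: 'appleE'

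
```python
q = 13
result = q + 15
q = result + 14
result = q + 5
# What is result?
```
Trace:
  q=13
  q=13, result=28
  q=42, result=28
  q=42, result=47

Final answer: 47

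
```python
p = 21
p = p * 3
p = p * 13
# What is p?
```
Trace:
  p=21
  p=63
  p=819

Final answer: 819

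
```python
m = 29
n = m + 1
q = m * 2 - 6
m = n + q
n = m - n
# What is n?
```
Trace:
  m=29
  m=29, n=30
  m=29, n=30, q=52
  m=82, n=30, q=52
  m=82, n=52, q=52

Final answer: 52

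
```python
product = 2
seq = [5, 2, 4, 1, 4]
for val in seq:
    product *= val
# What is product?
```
Trace:
  product=2
  product=10, val=5
  product=20, val=2
  product=80, val=4
  product=80, val=1
  product=320, val=4

Final answer: 320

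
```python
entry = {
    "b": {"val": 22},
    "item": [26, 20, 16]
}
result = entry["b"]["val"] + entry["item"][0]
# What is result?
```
Trace:
  entry={'b': {'val': 22}, 'item': [26, 20, 16]}
  entry={'b': {'val': 22}, 'item': [26, 20, 16]}, result=48

Final answer: 48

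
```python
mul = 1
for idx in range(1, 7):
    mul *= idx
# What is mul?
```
Trace:
  mul=1
  mul=1, idx=1
  mul=2, idx=2
  mul=6, idx=3
  mul=24, idx=4
  mul=120, idx=5
  mul=720, idx=6

Final answer: 720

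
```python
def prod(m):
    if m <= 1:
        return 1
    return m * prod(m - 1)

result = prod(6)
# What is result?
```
Call trace:
prod(m=6)
  prod(m=5)
    prod(m=4)
      prod(m=3)
        prod(m=2)
          prod(m=1)
          -> return 1
        -> return 2
      -> return 6
    -> return 24
  -> return 120
-> return 720

Final answer: 720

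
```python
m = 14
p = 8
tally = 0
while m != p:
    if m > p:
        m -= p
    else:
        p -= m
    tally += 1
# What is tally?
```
Trace:
  m=14
  m=14, p=8
  m=14, p=8, tally=0
  m=6, p=8, tally=1
  m=6, p=2, tally=2
  m=4, p=2, tally=3
  m=2, p=2, tally=4

Final answer: 4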